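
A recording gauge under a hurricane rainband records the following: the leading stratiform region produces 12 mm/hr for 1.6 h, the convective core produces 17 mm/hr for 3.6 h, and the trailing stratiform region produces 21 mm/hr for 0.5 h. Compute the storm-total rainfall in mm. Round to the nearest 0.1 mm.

total ≈ 90.9 mm

Total = Σ Rᵢ Δtᵢ = 12 × 1.6 + 17 × 3.6 + 21 × 0.5
      = 19.2 + 61.2 + 10.5 = 90.9 mm.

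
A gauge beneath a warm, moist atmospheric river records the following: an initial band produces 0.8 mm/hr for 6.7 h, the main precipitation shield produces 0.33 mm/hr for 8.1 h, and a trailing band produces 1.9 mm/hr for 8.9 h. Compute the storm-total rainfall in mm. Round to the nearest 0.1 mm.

total ≈ 24.9 mm

Total = Σ Rᵢ Δtᵢ = 0.8 × 6.7 + 0.33 × 8.1 + 1.9 × 8.9
      = 5.36 + 2.673 + 16.91 = 24.9 mm.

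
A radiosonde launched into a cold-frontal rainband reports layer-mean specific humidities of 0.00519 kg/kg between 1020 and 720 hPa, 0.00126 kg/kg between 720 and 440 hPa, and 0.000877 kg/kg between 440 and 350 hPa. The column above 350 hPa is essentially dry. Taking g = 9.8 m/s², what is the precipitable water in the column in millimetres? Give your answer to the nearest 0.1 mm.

PW ≈ 20.3 mm

Precipitable water is the column-integrated vapour mass per unit area: PW = (1/g) Σ q̄ Δp, with q in kg/kg and Δp in Pa (1 kg/m² of water = 1 mm).
Layer 1020–720 hPa: Δp = 300 hPa = 30000 Pa, q̄ = 0.00519 kg/kg → 0.00519 × 30000 / 9.8 = 15.89 mm
Layer 720–440 hPa: Δp = 280 hPa = 28000 Pa, q̄ = 0.00126 kg/kg → 0.00126 × 28000 / 9.8 = 3.60 mm
Layer 440–350 hPa: Δp = 90 hPa = 9000 Pa, q̄ = 0.000877 kg/kg → 0.000877 × 9000 / 9.8 = 0.81 mm
PW = 15.89 + 3.60 + 0.81 = 20.30 ≈ 20.3 mm.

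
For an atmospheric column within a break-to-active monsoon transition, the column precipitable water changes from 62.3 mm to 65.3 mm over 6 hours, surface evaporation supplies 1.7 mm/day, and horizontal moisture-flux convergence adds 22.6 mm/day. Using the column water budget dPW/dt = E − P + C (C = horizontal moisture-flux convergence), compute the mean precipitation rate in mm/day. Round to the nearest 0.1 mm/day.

dPW/dt = (65.3 − 62.3) mm / (6/24 day) = +12.000 mm/day.
P = E + C − dPW/dt = 1.7 + (22.6) − (+12.000) = 12.3 mm/day.

P ≈ 12.3 mm/day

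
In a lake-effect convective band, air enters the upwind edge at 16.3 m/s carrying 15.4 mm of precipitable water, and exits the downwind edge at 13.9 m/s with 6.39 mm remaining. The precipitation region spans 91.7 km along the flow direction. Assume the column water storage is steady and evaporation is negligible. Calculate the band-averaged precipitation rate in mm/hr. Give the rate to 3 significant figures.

Column moisture flux per unit crosswind length is F = V × PW.
Inflow: F_in = 16.3 × 15.4 = 251.02 mm·m/s
Outflow: F_out = 13.9 × 6.39 = 88.821 mm·m/s
Steady-state rate R = (F_in − F_out)/L = (251.02 − 88.821) / 91700 m = 1.769e-03 mm/s.
R = 1.769e-03 × 3600 = 6.37 mm/hr.

R ≈ 6.37 mm/hr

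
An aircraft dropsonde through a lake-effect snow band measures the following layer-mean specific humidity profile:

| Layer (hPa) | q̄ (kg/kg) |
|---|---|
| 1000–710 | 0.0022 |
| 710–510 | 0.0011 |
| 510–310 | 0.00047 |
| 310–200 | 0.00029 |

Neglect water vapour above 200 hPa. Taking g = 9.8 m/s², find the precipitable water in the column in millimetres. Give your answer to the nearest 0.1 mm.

Precipitable water is the column-integrated vapour mass per unit area: PW = (1/g) Σ q̄ Δp, with q in kg/kg and Δp in Pa (1 kg/m² of water = 1 mm).
Layer 1000–710 hPa: Δp = 290 hPa = 29000 Pa, q̄ = 0.0022 kg/kg → 0.0022 × 29000 / 9.8 = 6.51 mm
Layer 710–510 hPa: Δp = 200 hPa = 20000 Pa, q̄ = 0.0011 kg/kg → 0.0011 × 20000 / 9.8 = 2.24 mm
Layer 510–310 hPa: Δp = 200 hPa = 20000 Pa, q̄ = 0.00047 kg/kg → 0.00047 × 20000 / 9.8 = 0.96 mm
Layer 310–200 hPa: Δp = 110 hPa = 11000 Pa, q̄ = 0.00029 kg/kg → 0.00029 × 11000 / 9.8 = 0.33 mm
PW = 6.51 + 2.24 + 0.96 + 0.33 = 10.04 ≈ 10.0 mm.

PW ≈ 10.0 mm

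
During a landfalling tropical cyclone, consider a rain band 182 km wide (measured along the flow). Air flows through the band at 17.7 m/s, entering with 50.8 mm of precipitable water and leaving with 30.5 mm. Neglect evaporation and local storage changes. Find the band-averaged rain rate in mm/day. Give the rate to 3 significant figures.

Column moisture flux per unit crosswind length is F = V × PW.
Inflow: F_in = 17.7 × 50.8 = 899.16 mm·m/s
Outflow: F_out = 17.7 × 30.5 = 539.85 mm·m/s
Steady-state rate R = (F_in − F_out)/L = (899.16 − 539.85) / 182000 m = 1.974e-03 mm/s.
R = 1.974e-03 × 3600 × 24 = 171 mm/day.

R ≈ 171 mm/day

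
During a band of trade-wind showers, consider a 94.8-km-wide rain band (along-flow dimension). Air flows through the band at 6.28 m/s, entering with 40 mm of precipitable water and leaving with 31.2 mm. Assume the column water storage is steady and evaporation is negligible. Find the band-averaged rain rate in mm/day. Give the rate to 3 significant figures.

R ≈ 50.4 mm/day

Column moisture flux per unit crosswind length is F = V × PW.
Inflow: F_in = 6.28 × 40 = 251.2 mm·m/s
Outflow: F_out = 6.28 × 31.2 = 195.936 mm·m/s
Steady-state rate R = (F_in − F_out)/L = (251.2 − 195.936) / 94800 m = 5.830e-04 mm/s.
R = 5.830e-04 × 3600 × 24 = 50.4 mm/day.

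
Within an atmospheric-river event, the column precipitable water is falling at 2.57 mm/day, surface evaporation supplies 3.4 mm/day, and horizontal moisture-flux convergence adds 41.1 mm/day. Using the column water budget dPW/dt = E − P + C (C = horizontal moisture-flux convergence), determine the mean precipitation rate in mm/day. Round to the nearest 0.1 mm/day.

P ≈ 47.1 mm/day

dPW/dt = -2.57 mm/day.
P = E + C − dPW/dt = 3.4 + (41.1) − (-2.57) = 47.1 mm/day.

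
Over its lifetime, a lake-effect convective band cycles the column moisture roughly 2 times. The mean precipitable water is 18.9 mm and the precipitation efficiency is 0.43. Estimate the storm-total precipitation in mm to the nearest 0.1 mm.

precipitation ≈ 16.3 mm

Each cycle deposits ε × PW = 0.43 × 18.9 = 8.127 mm.
Over 2 cycles: 2 × 8.127 = 16.3 mm.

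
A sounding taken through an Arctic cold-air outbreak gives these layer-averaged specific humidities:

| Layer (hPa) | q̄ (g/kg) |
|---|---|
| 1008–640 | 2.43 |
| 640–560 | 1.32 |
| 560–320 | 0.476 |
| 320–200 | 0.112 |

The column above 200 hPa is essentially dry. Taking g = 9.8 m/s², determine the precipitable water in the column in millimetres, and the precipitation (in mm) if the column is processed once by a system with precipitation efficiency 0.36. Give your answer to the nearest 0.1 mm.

Precipitable water is the column-integrated vapour mass per unit area: PW = (1/g) Σ q̄ Δp, with q in kg/kg and Δp in Pa (1 kg/m² of water = 1 mm).
Layer 1008–640 hPa: Δp = 368 hPa = 36800 Pa, q̄ = 0.00243 kg/kg → 0.00243 × 36800 / 9.8 = 9.12 mm
Layer 640–560 hPa: Δp = 80 hPa = 8000 Pa, q̄ = 0.00132 kg/kg → 0.00132 × 8000 / 9.8 = 1.08 mm
Layer 560–320 hPa: Δp = 240 hPa = 24000 Pa, q̄ = 0.000476 kg/kg → 0.000476 × 24000 / 9.8 = 1.17 mm
Layer 320–200 hPa: Δp = 120 hPa = 12000 Pa, q̄ = 0.000112 kg/kg → 0.000112 × 12000 / 9.8 = 0.14 mm
PW = 9.12 + 1.08 + 1.17 + 0.14 = 11.51 ≈ 11.5 mm.
Precipitation = ε × PW = 0.36 × 11.5 = 4.1 mm.

PW ≈ 11.5 mm; precipitation ≈ 4.1 mm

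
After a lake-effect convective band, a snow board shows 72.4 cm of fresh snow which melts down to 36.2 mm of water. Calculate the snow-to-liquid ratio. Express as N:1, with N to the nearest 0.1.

ratio ≈ 20.0

Ratio = snow depth / SWE = 724 mm / 36.2 mm = 20.0, i.e. 20.0:1.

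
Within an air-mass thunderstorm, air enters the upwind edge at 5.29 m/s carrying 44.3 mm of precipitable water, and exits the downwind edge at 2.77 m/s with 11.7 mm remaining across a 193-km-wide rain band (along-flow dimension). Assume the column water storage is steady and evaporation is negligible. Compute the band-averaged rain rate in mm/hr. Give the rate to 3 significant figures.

R ≈ 3.77 mm/hr

Column moisture flux per unit crosswind length is F = V × PW.
Inflow: F_in = 5.29 × 44.3 = 234.347 mm·m/s
Outflow: F_out = 2.77 × 11.7 = 32.409 mm·m/s
Steady-state rate R = (F_in − F_out)/L = (234.347 − 32.409) / 193000 m = 1.046e-03 mm/s.
R = 1.046e-03 × 3600 = 3.77 mm/hr.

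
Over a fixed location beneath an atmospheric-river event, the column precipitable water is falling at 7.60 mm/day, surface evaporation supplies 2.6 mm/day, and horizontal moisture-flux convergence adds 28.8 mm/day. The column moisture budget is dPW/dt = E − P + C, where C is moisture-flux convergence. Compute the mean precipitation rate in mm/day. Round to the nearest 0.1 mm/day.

P ≈ 39.0 mm/day

dPW/dt = -7.60 mm/day.
P = E + C − dPW/dt = 2.6 + (28.8) − (-7.60) = 39.0 mm/day.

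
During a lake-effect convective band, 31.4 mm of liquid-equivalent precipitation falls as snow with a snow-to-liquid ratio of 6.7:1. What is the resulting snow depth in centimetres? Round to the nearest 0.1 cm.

snow depth ≈ 21.0 cm

Snow depth = liquid × ratio = 31.4 mm × 6.7 = 210.38 mm = 21.0 cm.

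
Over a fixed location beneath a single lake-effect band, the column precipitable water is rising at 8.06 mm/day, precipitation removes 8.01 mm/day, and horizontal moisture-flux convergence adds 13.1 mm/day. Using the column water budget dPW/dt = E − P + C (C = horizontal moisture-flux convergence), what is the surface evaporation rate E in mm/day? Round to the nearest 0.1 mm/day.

dPW/dt = +8.06 mm/day.
E = dPW/dt + P − C = (+8.06) + 8.01 − (13.1) = 3.0 mm/day.

E ≈ 3.0 mm/day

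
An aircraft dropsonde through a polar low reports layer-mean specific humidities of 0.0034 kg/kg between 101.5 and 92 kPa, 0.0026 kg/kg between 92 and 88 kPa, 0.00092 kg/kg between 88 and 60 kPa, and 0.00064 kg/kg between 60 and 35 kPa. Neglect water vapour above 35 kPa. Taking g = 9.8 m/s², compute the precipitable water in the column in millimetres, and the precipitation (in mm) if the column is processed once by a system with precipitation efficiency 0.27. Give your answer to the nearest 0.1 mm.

PW ≈ 8.6 mm; precipitation ≈ 2.3 mm

Precipitable water is the column-integrated vapour mass per unit area: PW = (1/g) Σ q̄ Δp, with q in kg/kg and Δp in Pa (1 kg/m² of water = 1 mm).
Layer 101.5–92 kPa: Δp = 95 hPa = 9500 Pa, q̄ = 0.0034 kg/kg → 0.0034 × 9500 / 9.8 = 3.30 mm
Layer 92–88 kPa: Δp = 40 hPa = 4000 Pa, q̄ = 0.0026 kg/kg → 0.0026 × 4000 / 9.8 = 1.06 mm
Layer 88–60 kPa: Δp = 280 hPa = 28000 Pa, q̄ = 0.00092 kg/kg → 0.00092 × 28000 / 9.8 = 2.63 mm
Layer 60–35 kPa: Δp = 250 hPa = 25000 Pa, q̄ = 0.00064 kg/kg → 0.00064 × 25000 / 9.8 = 1.63 mm
PW = 3.30 + 1.06 + 2.63 + 1.63 = 8.62 ≈ 8.6 mm.
Precipitation = ε × PW = 0.27 × 8.6 = 2.3 mm.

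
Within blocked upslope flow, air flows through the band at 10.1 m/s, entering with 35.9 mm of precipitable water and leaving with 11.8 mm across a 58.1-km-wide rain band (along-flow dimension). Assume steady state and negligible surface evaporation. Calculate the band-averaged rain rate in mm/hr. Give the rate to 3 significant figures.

Column moisture flux per unit crosswind length is F = V × PW.
Inflow: F_in = 10.1 × 35.9 = 362.59 mm·m/s
Outflow: F_out = 10.1 × 11.8 = 119.18 mm·m/s
Steady-state rate R = (F_in − F_out)/L = (362.59 − 119.18) / 58100 m = 4.190e-03 mm/s.
R = 4.190e-03 × 3600 = 15.1 mm/hr.

R ≈ 15.1 mm/hr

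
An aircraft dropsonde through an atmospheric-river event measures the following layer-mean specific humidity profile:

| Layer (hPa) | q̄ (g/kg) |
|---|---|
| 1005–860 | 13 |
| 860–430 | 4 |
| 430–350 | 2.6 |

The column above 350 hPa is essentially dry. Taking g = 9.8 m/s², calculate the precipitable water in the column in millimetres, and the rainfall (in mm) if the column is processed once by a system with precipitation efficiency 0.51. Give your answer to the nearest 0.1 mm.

PW ≈ 38.9 mm; rainfall ≈ 19.8 mm

Precipitable water is the column-integrated vapour mass per unit area: PW = (1/g) Σ q̄ Δp, with q in kg/kg and Δp in Pa (1 kg/m² of water = 1 mm).
Layer 1005–860 hPa: Δp = 145 hPa = 14500 Pa, q̄ = 0.013 kg/kg → 0.013 × 14500 / 9.8 = 19.23 mm
Layer 860–430 hPa: Δp = 430 hPa = 43000 Pa, q̄ = 0.004 kg/kg → 0.004 × 43000 / 9.8 = 17.55 mm
Layer 430–350 hPa: Δp = 80 hPa = 8000 Pa, q̄ = 0.0026 kg/kg → 0.0026 × 8000 / 9.8 = 2.12 mm
PW = 19.23 + 17.55 + 2.12 = 38.90 ≈ 38.9 mm.
Rainfall = ε × PW = 0.51 × 38.9 = 19.8 mm.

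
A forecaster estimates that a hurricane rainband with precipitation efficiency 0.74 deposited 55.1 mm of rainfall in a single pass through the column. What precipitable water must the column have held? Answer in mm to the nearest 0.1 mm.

PW ≈ 74.5 mm

PW = rainfall / ε = 55.1 / 0.74 = 74.5 mm.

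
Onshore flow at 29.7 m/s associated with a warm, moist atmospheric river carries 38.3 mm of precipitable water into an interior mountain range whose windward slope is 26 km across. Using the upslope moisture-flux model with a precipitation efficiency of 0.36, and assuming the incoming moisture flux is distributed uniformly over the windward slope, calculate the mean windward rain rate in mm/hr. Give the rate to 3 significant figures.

R ≈ 56.7 mm/hr

Incoming column moisture flux per unit ridge length: F = V × PW = 29.7 × 38.3 = 1137.51 mm·m/s.
Spread over the 26 km slope with efficiency ε = 0.36: R = ε·F/W = 0.36 × 1137.51 / 26000 m = 1.575e-02 mm/s.
R = 1.575e-02 × 3600 = 56.7 mm/hr.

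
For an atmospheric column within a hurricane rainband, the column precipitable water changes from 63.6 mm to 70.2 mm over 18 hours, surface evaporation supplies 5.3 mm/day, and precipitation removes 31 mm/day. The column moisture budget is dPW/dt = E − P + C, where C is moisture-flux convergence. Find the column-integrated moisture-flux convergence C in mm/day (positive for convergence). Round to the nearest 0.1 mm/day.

dPW/dt = (70.2 − 63.6) mm / (18/24 day) = +8.800 mm/day.
C = dPW/dt − E + P = (+8.800) − 5.3 + 31 = 34.5 mm/day.

C ≈ 34.5 mm/day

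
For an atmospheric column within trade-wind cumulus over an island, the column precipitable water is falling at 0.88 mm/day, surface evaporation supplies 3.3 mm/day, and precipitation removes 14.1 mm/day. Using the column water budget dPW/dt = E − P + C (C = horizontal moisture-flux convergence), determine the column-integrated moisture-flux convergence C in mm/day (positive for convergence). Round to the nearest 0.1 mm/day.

dPW/dt = -0.88 mm/day.
C = dPW/dt − E + P = (-0.88) − 3.3 + 14.1 = 9.9 mm/day.

C ≈ 9.9 mm/day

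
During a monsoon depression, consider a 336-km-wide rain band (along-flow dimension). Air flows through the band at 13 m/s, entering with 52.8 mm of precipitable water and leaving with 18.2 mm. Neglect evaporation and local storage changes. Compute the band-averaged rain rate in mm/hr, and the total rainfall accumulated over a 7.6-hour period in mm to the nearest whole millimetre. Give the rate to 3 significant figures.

R ≈ 4.82 mm/hr; total ≈ 37 mm

Column moisture flux per unit crosswind length is F = V × PW.
Inflow: F_in = 13 × 52.8 = 686.4 mm·m/s
Outflow: F_out = 13 × 18.2 = 236.6 mm·m/s
Steady-state rate R = (F_in − F_out)/L = (686.4 − 236.6) / 336000 m = 1.339e-03 mm/s.
R = 1.339e-03 × 3600 = 4.82 mm/hr.
Over 7.6 h: total = 4.82 × 7.6 = 36.632 ≈ 37 mm.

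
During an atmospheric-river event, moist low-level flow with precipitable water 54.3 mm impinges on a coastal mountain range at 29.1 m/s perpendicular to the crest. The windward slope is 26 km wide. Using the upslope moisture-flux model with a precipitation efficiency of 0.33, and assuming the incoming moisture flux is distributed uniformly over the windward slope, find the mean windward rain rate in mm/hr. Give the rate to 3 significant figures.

R ≈ 72.2 mm/hr

Incoming column moisture flux per unit ridge length: F = V × PW = 29.1 × 54.3 = 1580.13 mm·m/s.
Spread over the 26 km slope with efficiency ε = 0.33: R = ε·F/W = 0.33 × 1580.13 / 26000 m = 2.006e-02 mm/s.
R = 2.006e-02 × 3600 = 72.2 mm/hr.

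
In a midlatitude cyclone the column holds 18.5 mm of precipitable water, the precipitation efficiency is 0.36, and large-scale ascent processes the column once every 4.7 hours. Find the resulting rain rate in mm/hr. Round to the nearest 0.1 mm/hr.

R ≈ 1.4 mm/hr

Each overturning extracts ε × PW = 0.36 × 18.5 = 6.66 mm.
Rate = ε·PW / τ = 6.66 / 4.7 h = 1.4 mm/hr.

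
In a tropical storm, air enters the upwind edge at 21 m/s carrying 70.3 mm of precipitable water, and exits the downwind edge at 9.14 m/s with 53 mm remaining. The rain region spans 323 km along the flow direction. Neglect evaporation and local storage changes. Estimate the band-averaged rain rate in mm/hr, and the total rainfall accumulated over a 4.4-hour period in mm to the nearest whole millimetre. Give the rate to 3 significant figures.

Column moisture flux per unit crosswind length is F = V × PW.
Inflow: F_in = 21 × 70.3 = 1476.3 mm·m/s
Outflow: F_out = 9.14 × 53 = 484.42 mm·m/s
Steady-state rate R = (F_in − F_out)/L = (1476.3 − 484.42) / 323000 m = 3.071e-03 mm/s.
R = 3.071e-03 × 3600 = 11.1 mm/hr.
Over 4.4 h: total = 11.1 × 4.4 = 48.84 ≈ 49 mm.

R ≈ 11.1 mm/hr; total ≈ 49 mm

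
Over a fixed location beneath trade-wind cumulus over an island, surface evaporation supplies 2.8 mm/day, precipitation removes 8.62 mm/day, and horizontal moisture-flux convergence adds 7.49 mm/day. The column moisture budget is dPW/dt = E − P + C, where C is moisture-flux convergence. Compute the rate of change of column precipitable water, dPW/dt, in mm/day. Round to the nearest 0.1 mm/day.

dPW/dt = E − P + C = 2.8 − 8.62 + (7.49) = 1.7 mm/day.

dPW/dt ≈ 1.7 mm/day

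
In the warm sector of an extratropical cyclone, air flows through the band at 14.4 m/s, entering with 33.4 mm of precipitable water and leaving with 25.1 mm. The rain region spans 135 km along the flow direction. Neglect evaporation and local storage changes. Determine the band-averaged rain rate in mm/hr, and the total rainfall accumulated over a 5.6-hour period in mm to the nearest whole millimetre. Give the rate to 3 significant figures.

R ≈ 3.19 mm/hr; total ≈ 18 mm

Column moisture flux per unit crosswind length is F = V × PW.
Inflow: F_in = 14.4 × 33.4 = 480.96 mm·m/s
Outflow: F_out = 14.4 × 25.1 = 361.44 mm·m/s
Steady-state rate R = (F_in − F_out)/L = (480.96 − 361.44) / 135000 m = 8.853e-04 mm/s.
R = 8.853e-04 × 3600 = 3.19 mm/hr.
Over 5.6 h: total = 3.19 × 5.6 = 17.864 ≈ 18 mm.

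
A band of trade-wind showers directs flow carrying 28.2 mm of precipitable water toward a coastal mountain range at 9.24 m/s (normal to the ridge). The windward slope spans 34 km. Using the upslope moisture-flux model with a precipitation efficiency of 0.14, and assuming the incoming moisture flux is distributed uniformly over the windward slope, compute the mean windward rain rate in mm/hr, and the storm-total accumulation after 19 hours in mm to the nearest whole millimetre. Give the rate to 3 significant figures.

Incoming column moisture flux per unit ridge length: F = V × PW = 9.24 × 28.2 = 260.568 mm·m/s.
Spread over the 34 km slope with efficiency ε = 0.14: R = ε·F/W = 0.14 × 260.568 / 34000 m = 1.073e-03 mm/s.
R = 1.073e-03 × 3600 = 3.86 mm/hr.
Over 19 h: total = 3.86 × 19 = 73.34 ≈ 73 mm.

R ≈ 3.86 mm/hr; total ≈ 73 mm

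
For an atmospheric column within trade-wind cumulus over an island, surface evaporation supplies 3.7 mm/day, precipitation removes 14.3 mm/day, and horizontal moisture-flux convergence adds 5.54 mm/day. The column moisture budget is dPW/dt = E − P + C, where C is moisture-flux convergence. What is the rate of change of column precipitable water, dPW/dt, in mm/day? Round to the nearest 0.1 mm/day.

dPW/dt = E − P + C = 3.7 − 14.3 + (5.54) = -5.1 mm/day.

dPW/dt ≈ -5.1 mm/day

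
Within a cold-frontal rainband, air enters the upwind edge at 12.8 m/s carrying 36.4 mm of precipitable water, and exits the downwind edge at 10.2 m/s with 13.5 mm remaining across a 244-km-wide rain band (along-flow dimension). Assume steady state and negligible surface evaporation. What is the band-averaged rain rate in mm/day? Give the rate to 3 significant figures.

R ≈ 116 mm/day

Column moisture flux per unit crosswind length is F = V × PW.
Inflow: F_in = 12.8 × 36.4 = 465.92 mm·m/s
Outflow: F_out = 10.2 × 13.5 = 137.7 mm·m/s
Steady-state rate R = (F_in − F_out)/L = (465.92 − 137.7) / 244000 m = 1.345e-03 mm/s.
R = 1.345e-03 × 3600 × 24 = 116 mm/day.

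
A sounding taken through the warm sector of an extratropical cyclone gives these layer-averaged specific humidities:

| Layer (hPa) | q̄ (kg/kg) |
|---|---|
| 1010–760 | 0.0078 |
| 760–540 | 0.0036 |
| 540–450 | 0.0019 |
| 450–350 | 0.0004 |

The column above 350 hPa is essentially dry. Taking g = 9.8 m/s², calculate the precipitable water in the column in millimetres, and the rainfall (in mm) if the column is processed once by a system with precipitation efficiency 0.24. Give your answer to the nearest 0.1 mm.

Precipitable water is the column-integrated vapour mass per unit area: PW = (1/g) Σ q̄ Δp, with q in kg/kg and Δp in Pa (1 kg/m² of water = 1 mm).
Layer 1010–760 hPa: Δp = 250 hPa = 25000 Pa, q̄ = 0.0078 kg/kg → 0.0078 × 25000 / 9.8 = 19.90 mm
Layer 760–540 hPa: Δp = 220 hPa = 22000 Pa, q̄ = 0.0036 kg/kg → 0.0036 × 22000 / 9.8 = 8.08 mm
Layer 540–450 hPa: Δp = 90 hPa = 9000 Pa, q̄ = 0.0019 kg/kg → 0.0019 × 9000 / 9.8 = 1.74 mm
Layer 450–350 hPa: Δp = 100 hPa = 10000 Pa, q̄ = 0.0004 kg/kg → 0.0004 × 10000 / 9.8 = 0.41 mm
PW = 19.90 + 8.08 + 1.74 + 0.41 = 30.13 ≈ 30.1 mm.
Rainfall = ε × PW = 0.24 × 30.1 = 7.2 mm.

PW ≈ 30.1 mm; rainfall ≈ 7.2 mm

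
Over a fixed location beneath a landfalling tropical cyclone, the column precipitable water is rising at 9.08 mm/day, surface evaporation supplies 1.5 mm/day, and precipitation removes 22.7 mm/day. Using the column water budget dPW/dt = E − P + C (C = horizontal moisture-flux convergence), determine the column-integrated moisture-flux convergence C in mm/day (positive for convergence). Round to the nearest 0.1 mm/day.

dPW/dt = +9.08 mm/day.
C = dPW/dt − E + P = (+9.08) − 1.5 + 22.7 = 30.3 mm/day.

C ≈ 30.3 mm/day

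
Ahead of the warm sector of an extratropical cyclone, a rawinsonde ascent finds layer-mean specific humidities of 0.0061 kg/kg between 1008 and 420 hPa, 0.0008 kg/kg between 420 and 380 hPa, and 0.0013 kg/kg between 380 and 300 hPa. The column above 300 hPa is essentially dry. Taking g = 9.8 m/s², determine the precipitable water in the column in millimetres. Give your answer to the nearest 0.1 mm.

PW ≈ 38.0 mm

Precipitable water is the column-integrated vapour mass per unit area: PW = (1/g) Σ q̄ Δp, with q in kg/kg and Δp in Pa (1 kg/m² of water = 1 mm).
Layer 1008–420 hPa: Δp = 588 hPa = 58800 Pa, q̄ = 0.0061 kg/kg → 0.0061 × 58800 / 9.8 = 36.60 mm
Layer 420–380 hPa: Δp = 40 hPa = 4000 Pa, q̄ = 0.0008 kg/kg → 0.0008 × 4000 / 9.8 = 0.33 mm
Layer 380–300 hPa: Δp = 80 hPa = 8000 Pa, q̄ = 0.0013 kg/kg → 0.0013 × 8000 / 9.8 = 1.06 mm
PW = 36.60 + 0.33 + 1.06 = 37.99 ≈ 38.0 mm.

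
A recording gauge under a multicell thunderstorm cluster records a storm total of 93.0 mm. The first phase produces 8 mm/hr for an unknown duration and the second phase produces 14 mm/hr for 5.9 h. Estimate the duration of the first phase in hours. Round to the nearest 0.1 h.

duration ≈ 1.3 h

Known phases: 14 × 5.9 = 82.6 mm.
Remaining depth = 93.0 − 82.6 = 10.4 mm.
Duration = 10.4 / 8 = 1.3 h.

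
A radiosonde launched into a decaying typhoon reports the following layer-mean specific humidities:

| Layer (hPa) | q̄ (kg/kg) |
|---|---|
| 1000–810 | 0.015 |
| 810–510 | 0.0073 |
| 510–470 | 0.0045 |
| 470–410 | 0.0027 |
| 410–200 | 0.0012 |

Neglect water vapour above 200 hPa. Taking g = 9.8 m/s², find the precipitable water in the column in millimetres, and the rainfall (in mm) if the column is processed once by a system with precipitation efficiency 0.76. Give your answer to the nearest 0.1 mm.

Precipitable water is the column-integrated vapour mass per unit area: PW = (1/g) Σ q̄ Δp, with q in kg/kg and Δp in Pa (1 kg/m² of water = 1 mm).
Layer 1000–810 hPa: Δp = 190 hPa = 19000 Pa, q̄ = 0.015 kg/kg → 0.015 × 19000 / 9.8 = 29.08 mm
Layer 810–510 hPa: Δp = 300 hPa = 30000 Pa, q̄ = 0.0073 kg/kg → 0.0073 × 30000 / 9.8 = 22.35 mm
Layer 510–470 hPa: Δp = 40 hPa = 4000 Pa, q̄ = 0.0045 kg/kg → 0.0045 × 4000 / 9.8 = 1.84 mm
Layer 470–410 hPa: Δp = 60 hPa = 6000 Pa, q̄ = 0.0027 kg/kg → 0.0027 × 6000 / 9.8 = 1.65 mm
Layer 410–200 hPa: Δp = 210 hPa = 21000 Pa, q̄ = 0.0012 kg/kg → 0.0012 × 21000 / 9.8 = 2.57 mm
PW = 29.08 + 22.35 + 1.84 + 1.65 + 2.57 = 57.49 ≈ 57.5 mm.
Rainfall = ε × PW = 0.76 × 57.5 = 43.7 mm.

PW ≈ 57.5 mm; rainfall ≈ 43.7 mm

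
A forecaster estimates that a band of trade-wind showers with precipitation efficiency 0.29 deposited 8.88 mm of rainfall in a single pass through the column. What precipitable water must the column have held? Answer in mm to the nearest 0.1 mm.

PW = rainfall / ε = 8.88 / 0.29 = 30.6 mm.

PW ≈ 30.6 mm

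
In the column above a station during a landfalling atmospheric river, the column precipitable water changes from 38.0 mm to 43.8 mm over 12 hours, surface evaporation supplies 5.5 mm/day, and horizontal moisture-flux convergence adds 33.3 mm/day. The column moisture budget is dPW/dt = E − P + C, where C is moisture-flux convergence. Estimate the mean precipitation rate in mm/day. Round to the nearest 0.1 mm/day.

P ≈ 27.2 mm/day

dPW/dt = (43.8 − 38.0) mm / (12/24 day) = +11.600 mm/day.
P = E + C − dPW/dt = 5.5 + (33.3) − (+11.600) = 27.2 mm/day.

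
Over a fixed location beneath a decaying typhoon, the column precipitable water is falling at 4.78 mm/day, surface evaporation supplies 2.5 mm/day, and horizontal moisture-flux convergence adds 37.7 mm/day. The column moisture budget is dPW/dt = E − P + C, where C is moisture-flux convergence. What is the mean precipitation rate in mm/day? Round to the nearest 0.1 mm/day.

dPW/dt = -4.78 mm/day.
P = E + C − dPW/dt = 2.5 + (37.7) − (-4.78) = 45.0 mm/day.

P ≈ 45.0 mm/day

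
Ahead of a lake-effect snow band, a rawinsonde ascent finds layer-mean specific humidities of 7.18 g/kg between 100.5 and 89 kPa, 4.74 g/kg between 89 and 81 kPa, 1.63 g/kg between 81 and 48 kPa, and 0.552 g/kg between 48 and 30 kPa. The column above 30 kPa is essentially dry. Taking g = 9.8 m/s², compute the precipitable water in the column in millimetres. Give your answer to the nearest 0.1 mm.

Precipitable water is the column-integrated vapour mass per unit area: PW = (1/g) Σ q̄ Δp, with q in kg/kg and Δp in Pa (1 kg/m² of water = 1 mm).
Layer 100.5–89 kPa: Δp = 115 hPa = 11500 Pa, q̄ = 0.00718 kg/kg → 0.00718 × 11500 / 9.8 = 8.43 mm
Layer 89–81 kPa: Δp = 80 hPa = 8000 Pa, q̄ = 0.00474 kg/kg → 0.00474 × 8000 / 9.8 = 3.87 mm
Layer 81–48 kPa: Δp = 330 hPa = 33000 Pa, q̄ = 0.00163 kg/kg → 0.00163 × 33000 / 9.8 = 5.49 mm
Layer 48–30 kPa: Δp = 180 hPa = 18000 Pa, q̄ = 0.000552 kg/kg → 0.000552 × 18000 / 9.8 = 1.01 mm
PW = 8.43 + 3.87 + 5.49 + 1.01 = 18.80 ≈ 18.8 mm.

PW ≈ 18.8 mm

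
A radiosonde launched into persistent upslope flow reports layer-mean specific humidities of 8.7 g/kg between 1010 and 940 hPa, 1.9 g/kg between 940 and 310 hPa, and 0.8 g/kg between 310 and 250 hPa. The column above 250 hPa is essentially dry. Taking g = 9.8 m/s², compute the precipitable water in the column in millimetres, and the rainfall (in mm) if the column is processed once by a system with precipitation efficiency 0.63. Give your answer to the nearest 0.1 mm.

PW ≈ 18.9 mm; rainfall ≈ 11.9 mm

Precipitable water is the column-integrated vapour mass per unit area: PW = (1/g) Σ q̄ Δp, with q in kg/kg and Δp in Pa (1 kg/m² of water = 1 mm).
Layer 1010–940 hPa: Δp = 70 hPa = 7000 Pa, q̄ = 0.0087 kg/kg → 0.0087 × 7000 / 9.8 = 6.21 mm
Layer 940–310 hPa: Δp = 630 hPa = 63000 Pa, q̄ = 0.0019 kg/kg → 0.0019 × 63000 / 9.8 = 12.21 mm
Layer 310–250 hPa: Δp = 60 hPa = 6000 Pa, q̄ = 0.0008 kg/kg → 0.0008 × 6000 / 9.8 = 0.49 mm
PW = 6.21 + 12.21 + 0.49 = 18.91 ≈ 18.9 mm.
Rainfall = ε × PW = 0.63 × 18.9 = 11.9 mm.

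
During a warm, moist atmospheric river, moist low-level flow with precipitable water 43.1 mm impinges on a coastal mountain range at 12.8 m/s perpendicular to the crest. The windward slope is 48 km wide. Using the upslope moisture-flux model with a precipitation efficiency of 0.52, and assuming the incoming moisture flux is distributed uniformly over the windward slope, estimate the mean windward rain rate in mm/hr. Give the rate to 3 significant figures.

R ≈ 21.5 mm/hr

Incoming column moisture flux per unit ridge length: F = V × PW = 12.8 × 43.1 = 551.68 mm·m/s.
Spread over the 48 km slope with efficiency ε = 0.52: R = ε·F/W = 0.52 × 551.68 / 48000 m = 5.977e-03 mm/s.
R = 5.977e-03 × 3600 = 21.5 mm/hr.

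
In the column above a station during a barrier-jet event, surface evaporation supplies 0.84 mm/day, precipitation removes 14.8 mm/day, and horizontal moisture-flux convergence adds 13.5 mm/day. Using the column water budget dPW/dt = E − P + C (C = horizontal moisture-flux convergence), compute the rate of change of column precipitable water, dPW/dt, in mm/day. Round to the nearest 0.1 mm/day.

dPW/dt = E − P + C = 0.84 − 14.8 + (13.5) = -0.5 mm/day.

dPW/dt ≈ -0.5 mm/day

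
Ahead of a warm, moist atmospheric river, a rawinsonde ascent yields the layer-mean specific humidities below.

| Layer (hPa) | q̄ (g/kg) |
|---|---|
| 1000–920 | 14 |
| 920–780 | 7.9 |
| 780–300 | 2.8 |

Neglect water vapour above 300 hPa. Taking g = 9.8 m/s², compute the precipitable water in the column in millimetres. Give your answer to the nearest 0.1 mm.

PW ≈ 36.4 mm

Precipitable water is the column-integrated vapour mass per unit area: PW = (1/g) Σ q̄ Δp, with q in kg/kg and Δp in Pa (1 kg/m² of water = 1 mm).
Layer 1000–920 hPa: Δp = 80 hPa = 8000 Pa, q̄ = 0.014 kg/kg → 0.014 × 8000 / 9.8 = 11.43 mm
Layer 920–780 hPa: Δp = 140 hPa = 14000 Pa, q̄ = 0.0079 kg/kg → 0.0079 × 14000 / 9.8 = 11.29 mm
Layer 780–300 hPa: Δp = 480 hPa = 48000 Pa, q̄ = 0.0028 kg/kg → 0.0028 × 48000 / 9.8 = 13.71 mm
PW = 11.43 + 11.29 + 13.71 = 36.43 ≈ 36.4 mm.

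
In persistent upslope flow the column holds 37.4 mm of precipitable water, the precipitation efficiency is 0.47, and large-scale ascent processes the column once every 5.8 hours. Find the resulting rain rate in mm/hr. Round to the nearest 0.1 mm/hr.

R ≈ 3.0 mm/hr

Each overturning extracts ε × PW = 0.47 × 37.4 = 17.578 mm.
Rate = ε·PW / τ = 17.578 / 5.8 h = 3.0 mm/hr.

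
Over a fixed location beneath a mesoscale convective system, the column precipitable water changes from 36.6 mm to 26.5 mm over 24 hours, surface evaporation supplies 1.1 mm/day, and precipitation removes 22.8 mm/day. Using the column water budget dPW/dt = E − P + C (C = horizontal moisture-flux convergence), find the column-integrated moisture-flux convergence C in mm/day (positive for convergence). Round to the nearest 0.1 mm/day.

dPW/dt = (26.5 − 36.6) mm / (24/24 day) = -10.100 mm/day.
C = dPW/dt − E + P = (-10.100) − 1.1 + 22.8 = 11.6 mm/day.

C ≈ 11.6 mm/day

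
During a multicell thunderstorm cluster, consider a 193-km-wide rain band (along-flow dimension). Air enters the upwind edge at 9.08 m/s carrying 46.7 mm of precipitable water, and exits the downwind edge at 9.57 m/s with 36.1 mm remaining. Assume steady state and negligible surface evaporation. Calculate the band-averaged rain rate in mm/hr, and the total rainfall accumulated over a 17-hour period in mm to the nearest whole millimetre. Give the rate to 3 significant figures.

Column moisture flux per unit crosswind length is F = V × PW.
Inflow: F_in = 9.08 × 46.7 = 424.036 mm·m/s
Outflow: F_out = 9.57 × 36.1 = 345.477 mm·m/s
Steady-state rate R = (F_in − F_out)/L = (424.036 − 345.477) / 193000 m = 4.070e-04 mm/s.
R = 4.070e-04 × 3600 = 1.47 mm/hr.
Over 17 h: total = 1.47 × 17 = 24.99 ≈ 25 mm.

R ≈ 1.47 mm/hr; total ≈ 25 mm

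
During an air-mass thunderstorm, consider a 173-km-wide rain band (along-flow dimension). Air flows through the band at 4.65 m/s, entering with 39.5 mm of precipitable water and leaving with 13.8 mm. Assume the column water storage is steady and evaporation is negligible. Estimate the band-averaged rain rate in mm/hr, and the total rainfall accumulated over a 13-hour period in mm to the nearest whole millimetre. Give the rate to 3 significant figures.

Column moisture flux per unit crosswind length is F = V × PW.
Inflow: F_in = 4.65 × 39.5 = 183.675 mm·m/s
Outflow: F_out = 4.65 × 13.8 = 64.17 mm·m/s
Steady-state rate R = (F_in − F_out)/L = (183.675 − 64.17) / 173000 m = 6.908e-04 mm/s.
R = 6.908e-04 × 3600 = 2.49 mm/hr.
Over 13 h: total = 2.49 × 13 = 32.37 ≈ 32 mm.

R ≈ 2.49 mm/hr; total ≈ 32 mm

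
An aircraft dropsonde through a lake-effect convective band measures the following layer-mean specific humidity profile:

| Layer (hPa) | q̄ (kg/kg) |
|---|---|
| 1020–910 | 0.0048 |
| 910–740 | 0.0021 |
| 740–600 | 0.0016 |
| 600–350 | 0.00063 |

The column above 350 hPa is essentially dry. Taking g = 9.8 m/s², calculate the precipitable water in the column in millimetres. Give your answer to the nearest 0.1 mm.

Precipitable water is the column-integrated vapour mass per unit area: PW = (1/g) Σ q̄ Δp, with q in kg/kg and Δp in Pa (1 kg/m² of water = 1 mm).
Layer 1020–910 hPa: Δp = 110 hPa = 11000 Pa, q̄ = 0.0048 kg/kg → 0.0048 × 11000 / 9.8 = 5.39 mm
Layer 910–740 hPa: Δp = 170 hPa = 17000 Pa, q̄ = 0.0021 kg/kg → 0.0021 × 17000 / 9.8 = 3.64 mm
Layer 740–600 hPa: Δp = 140 hPa = 14000 Pa, q̄ = 0.0016 kg/kg → 0.0016 × 14000 / 9.8 = 2.29 mm
Layer 600–350 hPa: Δp = 250 hPa = 25000 Pa, q̄ = 0.00063 kg/kg → 0.00063 × 25000 / 9.8 = 1.61 mm
PW = 5.39 + 3.64 + 2.29 + 1.61 = 12.93 ≈ 12.9 mm.

PW ≈ 12.9 mm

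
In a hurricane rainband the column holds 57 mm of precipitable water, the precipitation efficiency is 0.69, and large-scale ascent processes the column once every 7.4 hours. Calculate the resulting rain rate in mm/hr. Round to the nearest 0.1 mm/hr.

R ≈ 5.3 mm/hr

Each overturning extracts ε × PW = 0.69 × 57 = 39.33 mm.
Rate = ε·PW / τ = 39.33 / 7.4 h = 5.3 mm/hr.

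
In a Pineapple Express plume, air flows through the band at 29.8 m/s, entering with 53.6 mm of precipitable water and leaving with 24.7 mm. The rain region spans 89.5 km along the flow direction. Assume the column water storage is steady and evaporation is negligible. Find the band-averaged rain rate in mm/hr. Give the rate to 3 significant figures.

R ≈ 34.6 mm/hr

Column moisture flux per unit crosswind length is F = V × PW.
Inflow: F_in = 29.8 × 53.6 = 1597.28 mm·m/s
Outflow: F_out = 29.8 × 24.7 = 736.06 mm·m/s
Steady-state rate R = (F_in − F_out)/L = (1597.28 − 736.06) / 89500 m = 9.623e-03 mm/s.
R = 9.623e-03 × 3600 = 34.6 mm/hr.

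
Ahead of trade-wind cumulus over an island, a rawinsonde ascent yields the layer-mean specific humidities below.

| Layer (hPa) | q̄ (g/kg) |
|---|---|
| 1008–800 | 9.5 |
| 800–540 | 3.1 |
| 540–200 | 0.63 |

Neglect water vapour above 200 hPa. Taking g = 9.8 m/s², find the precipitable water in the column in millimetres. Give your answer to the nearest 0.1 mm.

PW ≈ 30.6 mm

Precipitable water is the column-integrated vapour mass per unit area: PW = (1/g) Σ q̄ Δp, with q in kg/kg and Δp in Pa (1 kg/m² of water = 1 mm).
Layer 1008–800 hPa: Δp = 208 hPa = 20800 Pa, q̄ = 0.0095 kg/kg → 0.0095 × 20800 / 9.8 = 20.16 mm
Layer 800–540 hPa: Δp = 260 hPa = 26000 Pa, q̄ = 0.0031 kg/kg → 0.0031 × 26000 / 9.8 = 8.22 mm
Layer 540–200 hPa: Δp = 340 hPa = 34000 Pa, q̄ = 0.00063 kg/kg → 0.00063 × 34000 / 9.8 = 2.19 mm
PW = 20.16 + 8.22 + 2.19 = 30.57 ≈ 30.6 mm.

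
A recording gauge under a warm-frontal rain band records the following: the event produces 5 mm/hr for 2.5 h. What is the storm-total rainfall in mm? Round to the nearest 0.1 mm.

Total = Σ Rᵢ Δtᵢ = 5 × 2.5
      = 12.5 = 12.5 mm.

total ≈ 12.5 mm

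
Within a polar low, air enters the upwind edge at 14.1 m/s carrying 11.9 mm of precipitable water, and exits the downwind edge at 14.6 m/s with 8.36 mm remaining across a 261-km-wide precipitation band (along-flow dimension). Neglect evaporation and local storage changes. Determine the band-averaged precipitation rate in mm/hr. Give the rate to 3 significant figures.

R ≈ 0.631 mm/hr

Column moisture flux per unit crosswind length is F = V × PW.
Inflow: F_in = 14.1 × 11.9 = 167.79 mm·m/s
Outflow: F_out = 14.6 × 8.36 = 122.056 mm·m/s
Steady-state rate R = (F_in − F_out)/L = (167.79 − 122.056) / 261000 m = 1.752e-04 mm/s.
R = 1.752e-04 × 3600 = 0.631 mm/hr.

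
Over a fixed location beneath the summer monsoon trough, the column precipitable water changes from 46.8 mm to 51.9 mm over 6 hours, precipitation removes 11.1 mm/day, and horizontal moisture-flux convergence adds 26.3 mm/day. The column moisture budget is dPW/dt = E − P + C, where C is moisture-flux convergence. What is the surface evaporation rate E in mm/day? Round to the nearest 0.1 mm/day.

E ≈ 5.2 mm/day

dPW/dt = (51.9 − 46.8) mm / (6/24 day) = +20.400 mm/day.
E = dPW/dt + P − C = (+20.400) + 11.1 − (26.3) = 5.2 mm/day.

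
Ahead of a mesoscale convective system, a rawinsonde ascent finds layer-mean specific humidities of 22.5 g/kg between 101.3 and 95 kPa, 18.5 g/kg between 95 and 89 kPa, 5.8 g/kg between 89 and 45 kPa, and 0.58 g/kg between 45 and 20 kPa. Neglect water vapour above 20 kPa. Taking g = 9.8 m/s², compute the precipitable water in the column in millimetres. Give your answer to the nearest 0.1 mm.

Precipitable water is the column-integrated vapour mass per unit area: PW = (1/g) Σ q̄ Δp, with q in kg/kg and Δp in Pa (1 kg/m² of water = 1 mm).
Layer 101.3–95 kPa: Δp = 63 hPa = 6300 Pa, q̄ = 0.0225 kg/kg → 0.0225 × 6300 / 9.8 = 14.46 mm
Layer 95–89 kPa: Δp = 60 hPa = 6000 Pa, q̄ = 0.0185 kg/kg → 0.0185 × 6000 / 9.8 = 11.33 mm
Layer 89–45 kPa: Δp = 440 hPa = 44000 Pa, q̄ = 0.0058 kg/kg → 0.0058 × 44000 / 9.8 = 26.04 mm
Layer 45–20 kPa: Δp = 250 hPa = 25000 Pa, q̄ = 0.00058 kg/kg → 0.00058 × 25000 / 9.8 = 1.48 mm
PW = 14.46 + 11.33 + 26.04 + 1.48 = 53.31 ≈ 53.3 mm.

PW ≈ 53.3 mm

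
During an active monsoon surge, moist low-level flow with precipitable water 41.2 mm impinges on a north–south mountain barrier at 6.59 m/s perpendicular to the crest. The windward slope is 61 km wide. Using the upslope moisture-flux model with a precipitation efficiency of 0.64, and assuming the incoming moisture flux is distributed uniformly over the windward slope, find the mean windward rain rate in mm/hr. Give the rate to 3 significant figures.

Incoming column moisture flux per unit ridge length: F = V × PW = 6.59 × 41.2 = 271.508 mm·m/s.
Spread over the 61 km slope with efficiency ε = 0.64: R = ε·F/W = 0.64 × 271.508 / 61000 m = 2.849e-03 mm/s.
R = 2.849e-03 × 3600 = 10.3 mm/hr.

R ≈ 10.3 mm/hr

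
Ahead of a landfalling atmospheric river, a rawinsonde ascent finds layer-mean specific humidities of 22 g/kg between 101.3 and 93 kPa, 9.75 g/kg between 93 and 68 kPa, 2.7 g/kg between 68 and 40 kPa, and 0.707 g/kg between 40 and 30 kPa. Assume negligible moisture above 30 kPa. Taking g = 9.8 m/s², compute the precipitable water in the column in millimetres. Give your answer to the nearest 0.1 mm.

Precipitable water is the column-integrated vapour mass per unit area: PW = (1/g) Σ q̄ Δp, with q in kg/kg and Δp in Pa (1 kg/m² of water = 1 mm).
Layer 101.3–93 kPa: Δp = 83 hPa = 8300 Pa, q̄ = 0.022 kg/kg → 0.022 × 8300 / 9.8 = 18.63 mm
Layer 93–68 kPa: Δp = 250 hPa = 25000 Pa, q̄ = 0.00975 kg/kg → 0.00975 × 25000 / 9.8 = 24.87 mm
Layer 68–40 kPa: Δp = 280 hPa = 28000 Pa, q̄ = 0.0027 kg/kg → 0.0027 × 28000 / 9.8 = 7.71 mm
Layer 40–30 kPa: Δp = 100 hPa = 10000 Pa, q̄ = 0.000707 kg/kg → 0.000707 × 10000 / 9.8 = 0.72 mm
PW = 18.63 + 24.87 + 7.71 + 0.72 = 51.93 ≈ 51.9 mm.

PW ≈ 51.9 mm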